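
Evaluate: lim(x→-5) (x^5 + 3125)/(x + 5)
This is a standard limit.

Factor or rationalize the expression:
  lim(x→-5) (x^5 + 3125)/(x + 5) = 3125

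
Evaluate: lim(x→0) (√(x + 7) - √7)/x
This is a standard limit.

Factor or rationalize the expression:
  lim(x→0) (√(x + 7) - √7)/x = sqrt(7)/14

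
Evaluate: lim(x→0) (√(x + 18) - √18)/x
This is a standard limit.

Factor or rationalize the expression:
  lim(x→0) (√(x + 18) - √18)/x = sqrt(2)/12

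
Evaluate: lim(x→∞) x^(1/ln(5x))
This is an exponential indeterminate form.

For exponential indeterminate forms, take the natural log:
  Let L = lim(x→∞) x^(1/ln(5x))
  Then ln(L) = lim(x→∞) [exponent × ln(base)]
  Evaluate using L'Hôpital or standard limits, then exponentiate.
  L = e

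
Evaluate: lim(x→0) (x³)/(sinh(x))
This is a 0/0 indeterminate form.

Apply L'Hôpital's rule: differentiate numerator and denominator separately.
  f(x) = x^3   ⇒   f'(x) = 3·x^2
  g(x) = sinh(x)   ⇒   g'(x) = cosh(x)
  lim(x→0) f'(x)/g'(x) = lim(x→0) (3·x^2)/(cosh(x))
  = 0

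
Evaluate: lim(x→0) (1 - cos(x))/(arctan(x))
This is a 0/0 indeterminate form.

Apply L'Hôpital's rule: differentiate numerator and denominator separately.
  f(x) = 1 - cos(x)   ⇒   f'(x) = sin(x)
  g(x) = atan(x)   ⇒   g'(x) = 1/(x^2 + 1)
  lim(x→0) f'(x)/g'(x) = lim(x→0) (sin(x))/(1/(x^2 + 1))
  = 0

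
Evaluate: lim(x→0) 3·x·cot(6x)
This is a 0·∞ indeterminate form.

Rewrite 0·∞ as a quotient (0/0 or ∞/∞ form), then apply L'Hôpital's rule:
  lim(x→0) 3·x·cot(6x) = 1/2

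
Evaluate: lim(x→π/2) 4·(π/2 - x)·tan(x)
This is a 0·∞ indeterminate form.

Rewrite 0·∞ as a quotient (0/0 or ∞/∞ form), then apply L'Hôpital's rule:
  lim(x→π/2) 4·(π/2 - x)·tan(x) = 4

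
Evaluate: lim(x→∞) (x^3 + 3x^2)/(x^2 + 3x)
This is an ∞/∞ indeterminate form.

Apply L'Hôpital's rule: differentiate numerator and denominator separately.
  f(x) = x^3 + 3·x^2   ⇒   f'(x) = 3·x^2 + 6·x
  g(x) = x^2 + 3·x   ⇒   g'(x) = 2·x + 3
  lim(x→∞) f'(x)/g'(x) = lim(x→∞) (3·x^2 + 6·x)/(2·x + 3)
  = ∞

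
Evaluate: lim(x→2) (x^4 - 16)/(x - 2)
This is a standard limit.

Factor or rationalize the expression:
  lim(x→2) (x^4 - 16)/(x - 2) = 32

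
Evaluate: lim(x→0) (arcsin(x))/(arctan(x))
This is a 0/0 indeterminate form.

Apply L'Hôpital's rule: differentiate numerator and denominator separately.
  f(x) = asin(x)   ⇒   f'(x) = 1/sqrt(1 - x^2)
  g(x) = atan(x)   ⇒   g'(x) = 1/(x^2 + 1)
  lim(x→0) f'(x)/g'(x) = lim(x→0) (1/sqrt(1 - x^2))/(1/(x^2 + 1))
  = 1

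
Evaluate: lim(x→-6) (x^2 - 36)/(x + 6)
This is a standard limit.

Factor or rationalize the expression:
  lim(x→-6) (x^2 - 36)/(x + 6) = -12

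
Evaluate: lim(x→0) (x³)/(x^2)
This is a 0/0 indeterminate form.

Apply L'Hôpital's rule: differentiate numerator and denominator separately.
  f(x) = x^3   ⇒   f'(x) = 3·x^2
  g(x) = x^2   ⇒   g'(x) = 2·x
  lim(x→0) f'(x)/g'(x) = lim(x→0) (3·x^2)/(2·x)
  = 0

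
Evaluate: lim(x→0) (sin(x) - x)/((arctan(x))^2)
This is a 0/0 indeterminate form.

Apply L'Hôpital's rule: differentiate numerator and denominator separately.
  f(x) = -x + sin(x)   ⇒   f'(x) = cos(x) - 1
  g(x) = atan(x)^2   ⇒   g'(x) = 2·atan(x)/(x^2 + 1)
  lim(x→0) f'(x)/g'(x) = lim(x→0) (cos(x) - 1)/(2·atan(x)/(x^2 + 1))
  = 0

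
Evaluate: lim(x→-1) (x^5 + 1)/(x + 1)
This is a standard limit.

Factor or rationalize the expression:
  lim(x→-1) (x^5 + 1)/(x + 1) = 5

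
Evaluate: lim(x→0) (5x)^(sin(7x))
This is an exponential indeterminate form.

For exponential indeterminate forms, take the natural log:
  Let L = lim(x→0) (5x)^(sin(7x))
  Then ln(L) = lim(x→0) [exponent × ln(base)]
  Evaluate using L'Hôpital or standard limits, then exponentiate.
  L = 1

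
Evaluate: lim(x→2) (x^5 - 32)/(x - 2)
This is a standard limit.

Factor or rationalize the expression:
  lim(x→2) (x^5 - 32)/(x - 2) = 80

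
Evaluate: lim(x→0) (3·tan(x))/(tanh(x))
This is a 0/0 indeterminate form.

Apply L'Hôpital's rule: differentiate numerator and denominator separately.
  f(x) = 3·tan(x)   ⇒   f'(x) = 3·tan(x)^2 + 3
  g(x) = tanh(x)   ⇒   g'(x) = 1 - tanh(x)^2
  lim(x→0) f'(x)/g'(x) = lim(x→0) (3·tan(x)^2 + 3)/(1 - tanh(x)^2)
  = 3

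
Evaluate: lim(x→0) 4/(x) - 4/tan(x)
This is an ∞-∞ indeterminate form.

Combine fractions or rationalize to convert ∞-∞ to 0/0 form:
  lim(x→0) 4/(x) - 4/tan(x) = 0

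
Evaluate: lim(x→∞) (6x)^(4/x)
This is an exponential indeterminate form.

For exponential indeterminate forms, take the natural log:
  Let L = lim(x→∞) (6x)^(4/x)
  Then ln(L) = lim(x→∞) [exponent × ln(base)]
  Evaluate using L'Hôpital or standard limits, then exponentiate.
  L = 1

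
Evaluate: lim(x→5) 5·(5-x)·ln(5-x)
This is a 0·∞ indeterminate form.

Rewrite 0·∞ as a quotient (0/0 or ∞/∞ form), then apply L'Hôpital's rule:
  lim(x→5) 5·(5-x)·ln(5-x) = 0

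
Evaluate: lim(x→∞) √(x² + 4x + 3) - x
This is an ∞-∞ indeterminate form.

Combine fractions or rationalize to convert ∞-∞ to 0/0 form:
  lim(x→∞) √(x² + 4x + 3) - x = 2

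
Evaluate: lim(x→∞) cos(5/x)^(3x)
This is an exponential indeterminate form.

For exponential indeterminate forms, take the natural log:
  Let L = lim(x→∞) cos(5/x)^(3x)
  Then ln(L) = lim(x→∞) [exponent × ln(base)]
  Evaluate using L'Hôpital or standard limits, then exponentiate.
  L = 1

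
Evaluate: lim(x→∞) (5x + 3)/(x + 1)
This is an ∞/∞ indeterminate form.

Apply L'Hôpital's rule: differentiate numerator and denominator separately.
  f(x) = 5·x + 3   ⇒   f'(x) = 5
  g(x) = x + 1   ⇒   g'(x) = 1
  lim(x→∞) f'(x)/g'(x) = lim(x→∞) (5)/(1)
  = 5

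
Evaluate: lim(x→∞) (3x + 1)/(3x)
This is an ∞/∞ indeterminate form.

Apply L'Hôpital's rule: differentiate numerator and denominator separately.
  f(x) = 3·x + 1   ⇒   f'(x) = 3
  g(x) = 3·x   ⇒   g'(x) = 3
  lim(x→∞) f'(x)/g'(x) = lim(x→∞) (3)/(3)
  = 1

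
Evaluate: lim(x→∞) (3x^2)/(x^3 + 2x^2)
This is an ∞/∞ indeterminate form.

Apply L'Hôpital's rule: differentiate numerator and denominator separately.
  f(x) = 3·x^2   ⇒   f'(x) = 6·x
  g(x) = x^3 + 2·x^2   ⇒   g'(x) = 3·x^2 + 4·x
  lim(x→∞) f'(x)/g'(x) = lim(x→∞) (6·x)/(3·x^2 + 4·x)
  = 0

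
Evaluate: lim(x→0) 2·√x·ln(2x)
This is a 0·∞ indeterminate form.

Rewrite 0·∞ as a quotient (0/0 or ∞/∞ form), then apply L'Hôpital's rule:
  lim(x→0) 2·√x·ln(2x) = 0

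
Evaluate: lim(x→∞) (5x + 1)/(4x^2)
This is an ∞/∞ indeterminate form.

Apply L'Hôpital's rule: differentiate numerator and denominator separately.
  f(x) = 5·x + 1   ⇒   f'(x) = 5
  g(x) = 4·x^2   ⇒   g'(x) = 8·x
  lim(x→∞) f'(x)/g'(x) = lim(x→∞) (5)/(8·x)
  = 0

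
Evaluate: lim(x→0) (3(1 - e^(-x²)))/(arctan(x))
This is a 0/0 indeterminate form.

Apply L'Hôpital's rule: differentiate numerator and denominator separately.
  f(x) = 3 - 3·e^(-x^2)   ⇒   f'(x) = 6·x·e^(-x^2)
  g(x) = atan(x)   ⇒   g'(x) = 1/(x^2 + 1)
  lim(x→0) f'(x)/g'(x) = lim(x→0) (6·x·e^(-x^2))/(1/(x^2 + 1))
  = 0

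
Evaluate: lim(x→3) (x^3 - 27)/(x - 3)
This is a standard limit.

Factor or rationalize the expression:
  lim(x→3) (x^3 - 27)/(x - 3) = 27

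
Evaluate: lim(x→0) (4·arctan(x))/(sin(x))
This is a 0/0 indeterminate form.

Apply L'Hôpital's rule: differentiate numerator and denominator separately.
  f(x) = 4·atan(x)   ⇒   f'(x) = 4/(x^2 + 1)
  g(x) = sin(x)   ⇒   g'(x) = cos(x)
  lim(x→0) f'(x)/g'(x) = lim(x→0) (4/(x^2 + 1))/(cos(x))
  = 4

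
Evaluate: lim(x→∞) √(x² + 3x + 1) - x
This is an ∞-∞ indeterminate form.

Combine fractions or rationalize to convert ∞-∞ to 0/0 form:
  lim(x→∞) √(x² + 3x + 1) - x = 3/2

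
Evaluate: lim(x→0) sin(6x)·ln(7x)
This is a 0·∞ indeterminate form.

Rewrite 0·∞ as a quotient (0/0 or ∞/∞ form), then apply L'Hôpital's rule:
  lim(x→0) sin(6x)·ln(7x) = 0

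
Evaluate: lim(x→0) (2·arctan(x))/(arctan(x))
This is a 0/0 indeterminate form.

Apply L'Hôpital's rule: differentiate numerator and denominator separately.
  f(x) = 2·atan(x)   ⇒   f'(x) = 2/(x^2 + 1)
  g(x) = atan(x)   ⇒   g'(x) = 1/(x^2 + 1)
  lim(x→0) f'(x)/g'(x) = lim(x→0) (2/(x^2 + 1))/(1/(x^2 + 1))
  = 2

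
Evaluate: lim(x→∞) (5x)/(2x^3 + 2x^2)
This is an ∞/∞ indeterminate form.

Apply L'Hôpital's rule: differentiate numerator and denominator separately.
  f(x) = 5·x   ⇒   f'(x) = 5
  g(x) = 2·x^3 + 2·x^2   ⇒   g'(x) = 6·x^2 + 4·x
  lim(x→∞) f'(x)/g'(x) = lim(x→∞) (5)/(6·x^2 + 4·x)
  = 0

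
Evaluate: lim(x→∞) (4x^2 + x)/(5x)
This is an ∞/∞ indeterminate form.

Apply L'Hôpital's rule: differentiate numerator and denominator separately.
  f(x) = 4·x^2 + x   ⇒   f'(x) = 8·x + 1
  g(x) = 5·x   ⇒   g'(x) = 5
  lim(x→∞) f'(x)/g'(x) = lim(x→∞) (8·x + 1)/(5)
  = ∞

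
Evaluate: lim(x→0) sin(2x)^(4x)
This is an exponential indeterminate form.

For exponential indeterminate forms, take the natural log:
  Let L = lim(x→0) sin(2x)^(4x)
  Then ln(L) = lim(x→0) [exponent × ln(base)]
  Evaluate using L'Hôpital or standard limits, then exponentiate.
  L = 1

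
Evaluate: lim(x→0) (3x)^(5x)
This is an exponential indeterminate form.

For exponential indeterminate forms, take the natural log:
  Let L = lim(x→0) (3x)^(5x)
  Then ln(L) = lim(x→0) [exponent × ln(base)]
  Evaluate using L'Hôpital or standard limits, then exponentiate.
  L = 1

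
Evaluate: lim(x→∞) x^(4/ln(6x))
This is an exponential indeterminate form.

For exponential indeterminate forms, take the natural log:
  Let L = lim(x→∞) x^(4/ln(6x))
  Then ln(L) = lim(x→∞) [exponent × ln(base)]
  Evaluate using L'Hôpital or standard limits, then exponentiate.
  L = e^(4)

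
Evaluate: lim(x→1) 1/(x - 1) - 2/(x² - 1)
This is an ∞-∞ indeterminate form.

Combine fractions or rationalize to convert ∞-∞ to 0/0 form:
  lim(x→1) 1/(x - 1) - 2/(x² - 1) = 1/2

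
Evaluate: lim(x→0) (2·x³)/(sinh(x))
This is a 0/0 indeterminate form.

Apply L'Hôpital's rule: differentiate numerator and denominator separately.
  f(x) = 2·x^3   ⇒   f'(x) = 6·x^2
  g(x) = sinh(x)   ⇒   g'(x) = cosh(x)
  lim(x→0) f'(x)/g'(x) = lim(x→0) (6·x^2)/(cosh(x))
  = 0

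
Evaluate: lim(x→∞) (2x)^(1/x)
This is an exponential indeterminate form.

For exponential indeterminate forms, take the natural log:
  Let L = lim(x→∞) (2x)^(1/x)
  Then ln(L) = lim(x→∞) [exponent × ln(base)]
  Evaluate using L'Hôpital or standard limits, then exponentiate.
  L = 1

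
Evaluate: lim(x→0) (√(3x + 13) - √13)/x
This is a standard limit.

Factor or rationalize the expression:
  lim(x→0) (√(3x + 13) - √13)/x = 3·sqrt(13)/26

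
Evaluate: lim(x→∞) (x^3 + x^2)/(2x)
This is an ∞/∞ indeterminate form.

Apply L'Hôpital's rule: differentiate numerator and denominator separately.
  f(x) = x^3 + x^2   ⇒   f'(x) = 3·x^2 + 2·x
  g(x) = 2·x   ⇒   g'(x) = 2
  lim(x→∞) f'(x)/g'(x) = lim(x→∞) (3·x^2 + 2·x)/(2)
  = ∞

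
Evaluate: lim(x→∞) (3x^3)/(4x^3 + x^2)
This is an ∞/∞ indeterminate form.

Apply L'Hôpital's rule: differentiate numerator and denominator separately.
  f(x) = 3·x^3   ⇒   f'(x) = 9·x^2
  g(x) = 4·x^3 + x^2   ⇒   g'(x) = 12·x^2 + 2·x
  lim(x→∞) f'(x)/g'(x) = lim(x→∞) (9·x^2)/(12·x^2 + 2·x)
  = 3/4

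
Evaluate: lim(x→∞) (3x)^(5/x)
This is an exponential indeterminate form.

For exponential indeterminate forms, take the natural log:
  Let L = lim(x→∞) (3x)^(5/x)
  Then ln(L) = lim(x→∞) [exponent × ln(base)]
  Evaluate using L'Hôpital or standard limits, then exponentiate.
  L = 1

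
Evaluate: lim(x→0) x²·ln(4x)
This is a 0·∞ indeterminate form.

Rewrite 0·∞ as a quotient (0/0 or ∞/∞ form), then apply L'Hôpital's rule:
  lim(x→0) x²·ln(4x) = 0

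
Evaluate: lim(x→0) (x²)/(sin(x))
This is a 0/0 indeterminate form.

Apply L'Hôpital's rule: differentiate numerator and denominator separately.
  f(x) = x^2   ⇒   f'(x) = 2·x
  g(x) = sin(x)   ⇒   g'(x) = cos(x)
  lim(x→0) f'(x)/g'(x) = lim(x→0) (2·x)/(cos(x))
  = 0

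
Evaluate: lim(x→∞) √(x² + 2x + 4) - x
This is an ∞-∞ indeterminate form.

Combine fractions or rationalize to convert ∞-∞ to 0/0 form:
  lim(x→∞) √(x² + 2x + 4) - x = 1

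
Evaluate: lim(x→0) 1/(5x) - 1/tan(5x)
This is an ∞-∞ indeterminate form.

Combine fractions or rationalize to convert ∞-∞ to 0/0 form:
  lim(x→0) 1/(5x) - 1/tan(5x) = 0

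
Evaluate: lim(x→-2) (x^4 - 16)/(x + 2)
This is a standard limit.

Factor or rationalize the expression:
  lim(x→-2) (x^4 - 16)/(x + 2) = -32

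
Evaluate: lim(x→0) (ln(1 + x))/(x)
This is a 0/0 indeterminate form.

Apply L'Hôpital's rule: differentiate numerator and denominator separately.
  f(x) = ln(x + 1)   ⇒   f'(x) = 1/(x + 1)
  g(x) = x   ⇒   g'(x) = 1
  lim(x→0) f'(x)/g'(x) = lim(x→0) (1/(x + 1))/(1)
  = 1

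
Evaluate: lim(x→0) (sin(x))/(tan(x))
This is a 0/0 indeterminate form.

Apply L'Hôpital's rule: differentiate numerator and denominator separately.
  f(x) = sin(x)   ⇒   f'(x) = cos(x)
  g(x) = tan(x)   ⇒   g'(x) = tan(x)^2 + 1
  lim(x→0) f'(x)/g'(x) = lim(x→0) (cos(x))/(tan(x)^2 + 1)
  = 1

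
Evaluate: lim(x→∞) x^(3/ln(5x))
This is an exponential indeterminate form.

For exponential indeterminate forms, take the natural log:
  Let L = lim(x→∞) x^(3/ln(5x))
  Then ln(L) = lim(x→∞) [exponent × ln(base)]
  Evaluate using L'Hôpital or standard limits, then exponentiate.
  L = e^(3)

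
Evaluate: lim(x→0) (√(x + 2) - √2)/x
This is a standard limit.

Factor or rationalize the expression:
  lim(x→0) (√(x + 2) - √2)/x = sqrt(2)/4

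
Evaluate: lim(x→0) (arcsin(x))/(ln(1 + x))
This is a 0/0 indeterminate form.

Apply L'Hôpital's rule: differentiate numerator and denominator separately.
  f(x) = asin(x)   ⇒   f'(x) = 1/sqrt(1 - x^2)
  g(x) = ln(x + 1)   ⇒   g'(x) = 1/(x + 1)
  lim(x→0) f'(x)/g'(x) = lim(x→0) (1/sqrt(1 - x^2))/(1/(x + 1))
  = 1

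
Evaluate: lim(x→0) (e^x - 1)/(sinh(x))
This is a 0/0 indeterminate form.

Apply L'Hôpital's rule: differentiate numerator and denominator separately.
  f(x) = e^(x) - 1   ⇒   f'(x) = e^(x)
  g(x) = sinh(x)   ⇒   g'(x) = cosh(x)
  lim(x→0) f'(x)/g'(x) = lim(x→0) (e^(x))/(cosh(x))
  = 1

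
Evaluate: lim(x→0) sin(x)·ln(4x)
This is a 0·∞ indeterminate form.

Rewrite 0·∞ as a quotient (0/0 or ∞/∞ form), then apply L'Hôpital's rule:
  lim(x→0) sin(x)·ln(4x) = 0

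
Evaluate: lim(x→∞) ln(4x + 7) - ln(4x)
This is an ∞-∞ indeterminate form.

Combine fractions or rationalize to convert ∞-∞ to 0/0 form:
  lim(x→∞) ln(4x + 7) - ln(4x) = 0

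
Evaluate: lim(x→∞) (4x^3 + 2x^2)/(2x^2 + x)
This is an ∞/∞ indeterminate form.

Apply L'Hôpital's rule: differentiate numerator and denominator separately.
  f(x) = 4·x^3 + 2·x^2   ⇒   f'(x) = 12·x^2 + 4·x
  g(x) = 2·x^2 + x   ⇒   g'(x) = 4·x + 1
  lim(x→∞) f'(x)/g'(x) = lim(x→∞) (12·x^2 + 4·x)/(4·x + 1)
  = ∞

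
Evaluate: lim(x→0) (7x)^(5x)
This is an exponential indeterminate form.

For exponential indeterminate forms, take the natural log:
  Let L = lim(x→0) (7x)^(5x)
  Then ln(L) = lim(x→0) [exponent × ln(base)]
  Evaluate using L'Hôpital or standard limits, then exponentiate.
  L = 1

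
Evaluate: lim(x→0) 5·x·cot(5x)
This is a 0·∞ indeterminate form.

Rewrite 0·∞ as a quotient (0/0 or ∞/∞ form), then apply L'Hôpital's rule:
  lim(x→0) 5·x·cot(5x) = 1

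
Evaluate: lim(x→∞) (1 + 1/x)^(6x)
This is an exponential indeterminate form.

For exponential indeterminate forms, take the natural log:
  Let L = lim(x→∞) (1 + 1/x)^(6x)
  Then ln(L) = lim(x→∞) [exponent × ln(base)]
  Evaluate using L'Hôpital or standard limits, then exponentiate.
  L = e^(6)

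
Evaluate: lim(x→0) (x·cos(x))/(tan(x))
This is a 0/0 indeterminate form.

Apply L'Hôpital's rule: differentiate numerator and denominator separately.
  f(x) = x·cos(x)   ⇒   f'(x) = -x·sin(x) + cos(x)
  g(x) = tan(x)   ⇒   g'(x) = tan(x)^2 + 1
  lim(x→0) f'(x)/g'(x) = lim(x→0) (-x·sin(x) + cos(x))/(tan(x)^2 + 1)
  = 1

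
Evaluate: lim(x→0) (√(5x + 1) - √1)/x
This is a standard limit.

Factor or rationalize the expression:
  lim(x→0) (√(5x + 1) - √1)/x = 5/2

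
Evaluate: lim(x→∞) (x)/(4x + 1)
This is an ∞/∞ indeterminate form.

Apply L'Hôpital's rule: differentiate numerator and denominator separately.
  f(x) = x   ⇒   f'(x) = 1
  g(x) = 4·x + 1   ⇒   g'(x) = 4
  lim(x→∞) f'(x)/g'(x) = lim(x→∞) (1)/(4)
  = 1/4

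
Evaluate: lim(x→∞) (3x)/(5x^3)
This is an ∞/∞ indeterminate form.

Apply L'Hôpital's rule: differentiate numerator and denominator separately.
  f(x) = 3·x   ⇒   f'(x) = 3
  g(x) = 5·x^3   ⇒   g'(x) = 15·x^2
  lim(x→∞) f'(x)/g'(x) = lim(x→∞) (3)/(15·x^2)
  = 0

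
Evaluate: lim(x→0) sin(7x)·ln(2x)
This is a 0·∞ indeterminate form.

Rewrite 0·∞ as a quotient (0/0 or ∞/∞ form), then apply L'Hôpital's rule:
  lim(x→0) sin(7x)·ln(2x) = 0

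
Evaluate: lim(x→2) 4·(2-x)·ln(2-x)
This is a 0·∞ indeterminate form.

Rewrite 0·∞ as a quotient (0/0 or ∞/∞ form), then apply L'Hôpital's rule:
  lim(x→2) 4·(2-x)·ln(2-x) = 0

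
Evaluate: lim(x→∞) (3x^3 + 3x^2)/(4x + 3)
This is an ∞/∞ indeterminate form.

Apply L'Hôpital's rule: differentiate numerator and denominator separately.
  f(x) = 3·x^3 + 3·x^2   ⇒   f'(x) = 9·x^2 + 6·x
  g(x) = 4·x + 3   ⇒   g'(x) = 4
  lim(x→∞) f'(x)/g'(x) = lim(x→∞) (9·x^2 + 6·x)/(4)
  = ∞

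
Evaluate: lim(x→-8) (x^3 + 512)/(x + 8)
This is a standard limit.

Factor or rationalize the expression:
  lim(x→-8) (x^3 + 512)/(x + 8) = 192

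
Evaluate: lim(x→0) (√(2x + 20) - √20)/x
This is a standard limit.

Factor or rationalize the expression:
  lim(x→0) (√(2x + 20) - √20)/x = sqrt(5)/10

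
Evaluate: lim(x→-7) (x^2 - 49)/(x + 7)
This is a standard limit.

Factor or rationalize the expression:
  lim(x→-7) (x^2 - 49)/(x + 7) = -14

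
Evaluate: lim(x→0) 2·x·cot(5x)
This is a 0·∞ indeterminate form.

Rewrite 0·∞ as a quotient (0/0 or ∞/∞ form), then apply L'Hôpital's rule:
  lim(x→0) 2·x·cot(5x) = 2/5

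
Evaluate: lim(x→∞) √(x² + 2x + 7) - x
This is an ∞-∞ indeterminate form.

Combine fractions or rationalize to convert ∞-∞ to 0/0 form:
  lim(x→∞) √(x² + 2x + 7) - x = 1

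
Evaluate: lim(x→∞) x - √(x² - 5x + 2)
This is an ∞-∞ indeterminate form.

Combine fractions or rationalize to convert ∞-∞ to 0/0 form:
  lim(x→∞) x - √(x² - 5x + 2) = 5/2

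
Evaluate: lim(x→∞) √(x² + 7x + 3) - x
This is an ∞-∞ indeterminate form.

Combine fractions or rationalize to convert ∞-∞ to 0/0 form:
  lim(x→∞) √(x² + 7x + 3) - x = 7/2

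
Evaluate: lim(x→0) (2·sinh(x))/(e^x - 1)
This is a 0/0 indeterminate form.

Apply L'Hôpital's rule: differentiate numerator and denominator separately.
  f(x) = 2·sinh(x)   ⇒   f'(x) = 2·cosh(x)
  g(x) = e^(x) - 1   ⇒   g'(x) = e^(x)
  lim(x→0) f'(x)/g'(x) = lim(x→0) (2·cosh(x))/(e^(x))
  = 2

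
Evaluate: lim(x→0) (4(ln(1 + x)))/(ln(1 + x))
This is a 0/0 indeterminate form.

Apply L'Hôpital's rule: differentiate numerator and denominator separately.
  f(x) = 4·ln(x + 1)   ⇒   f'(x) = 4/(x + 1)
  g(x) = ln(x + 1)   ⇒   g'(x) = 1/(x + 1)
  lim(x→0) f'(x)/g'(x) = lim(x→0) (4/(x + 1))/(1/(x + 1))
  = 4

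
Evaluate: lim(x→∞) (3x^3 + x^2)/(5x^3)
This is an ∞/∞ indeterminate form.

Apply L'Hôpital's rule: differentiate numerator and denominator separately.
  f(x) = 3·x^3 + x^2   ⇒   f'(x) = 9·x^2 + 2·x
  g(x) = 5·x^3   ⇒   g'(x) = 15·x^2
  lim(x→∞) f'(x)/g'(x) = lim(x→∞) (9·x^2 + 2·x)/(15·x^2)
  = 3/5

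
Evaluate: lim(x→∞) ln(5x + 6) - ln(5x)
This is an ∞-∞ indeterminate form.

Combine fractions or rationalize to convert ∞-∞ to 0/0 form:
  lim(x→∞) ln(5x + 6) - ln(5x) = 0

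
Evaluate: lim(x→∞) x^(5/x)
This is an exponential indeterminate form.

For exponential indeterminate forms, take the natural log:
  Let L = lim(x→∞) x^(5/x)
  Then ln(L) = lim(x→∞) [exponent × ln(base)]
  Evaluate using L'Hôpital or standard limits, then exponentiate.
  L = 1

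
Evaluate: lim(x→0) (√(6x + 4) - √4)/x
This is a standard limit.

Factor or rationalize the expression:
  lim(x→0) (√(6x + 4) - √4)/x = 3/2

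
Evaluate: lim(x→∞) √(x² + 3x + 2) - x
This is an ∞-∞ indeterminate form.

Combine fractions or rationalize to convert ∞-∞ to 0/0 form:
  lim(x→∞) √(x² + 3x + 2) - x = 3/2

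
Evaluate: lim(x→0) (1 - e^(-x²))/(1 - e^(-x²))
This is a 0/0 indeterminate form.

Apply L'Hôpital's rule: differentiate numerator and denominator separately.
  f(x) = 1 - e^(-x^2)   ⇒   f'(x) = 2·x·e^(-x^2)
  g(x) = 1 - e^(-x^2)   ⇒   g'(x) = 2·x·e^(-x^2)
  lim(x→0) f'(x)/g'(x) = lim(x→0) (2·x·e^(-x^2))/(2·x·e^(-x^2))
  = 1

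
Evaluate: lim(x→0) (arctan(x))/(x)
This is a 0/0 indeterminate form.

Apply L'Hôpital's rule: differentiate numerator and denominator separately.
  f(x) = atan(x)   ⇒   f'(x) = 1/(x^2 + 1)
  g(x) = x   ⇒   g'(x) = 1
  lim(x→0) f'(x)/g'(x) = lim(x→0) (1/(x^2 + 1))/(1)
  = 1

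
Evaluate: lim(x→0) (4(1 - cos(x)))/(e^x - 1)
This is a 0/0 indeterminate form.

Apply L'Hôpital's rule: differentiate numerator and denominator separately.
  f(x) = 4 - 4·cos(x)   ⇒   f'(x) = 4·sin(x)
  g(x) = e^(x) - 1   ⇒   g'(x) = e^(x)
  lim(x→0) f'(x)/g'(x) = lim(x→0) (4·sin(x))/(e^(x))
  = 0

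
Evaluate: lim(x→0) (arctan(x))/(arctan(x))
This is a 0/0 indeterminate form.

Apply L'Hôpital's rule: differentiate numerator and denominator separately.
  f(x) = atan(x)   ⇒   f'(x) = 1/(x^2 + 1)
  g(x) = atan(x)   ⇒   g'(x) = 1/(x^2 + 1)
  lim(x→0) f'(x)/g'(x) = lim(x→0) (1/(x^2 + 1))/(1/(x^2 + 1))
  = 1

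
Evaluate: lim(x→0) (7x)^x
This is an exponential indeterminate form.

For exponential indeterminate forms, take the natural log:
  Let L = lim(x→0) (7x)^x
  Then ln(L) = lim(x→0) [exponent × ln(base)]
  Evaluate using L'Hôpital or standard limits, then exponentiate.
  L = 1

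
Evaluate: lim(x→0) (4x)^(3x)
This is an exponential indeterminate form.

For exponential indeterminate forms, take the natural log:
  Let L = lim(x→0) (4x)^(3x)
  Then ln(L) = lim(x→0) [exponent × ln(base)]
  Evaluate using L'Hôpital or standard limits, then exponentiate.
  L = 1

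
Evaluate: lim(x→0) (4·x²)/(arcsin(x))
This is a 0/0 indeterminate form.

Apply L'Hôpital's rule: differentiate numerator and denominator separately.
  f(x) = 4·x^2   ⇒   f'(x) = 8·x
  g(x) = asin(x)   ⇒   g'(x) = 1/sqrt(1 - x^2)
  lim(x→0) f'(x)/g'(x) = lim(x→0) (8·x)/(1/sqrt(1 - x^2))
  = 0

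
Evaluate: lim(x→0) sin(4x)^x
This is an exponential indeterminate form.

For exponential indeterminate forms, take the natural log:
  Let L = lim(x→0) sin(4x)^x
  Then ln(L) = lim(x→0) [exponent × ln(base)]
  Evaluate using L'Hôpital or standard limits, then exponentiate.
  L = 1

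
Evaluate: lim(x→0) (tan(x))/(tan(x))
This is a 0/0 indeterminate form.

Apply L'Hôpital's rule: differentiate numerator and denominator separately.
  f(x) = tan(x)   ⇒   f'(x) = tan(x)^2 + 1
  g(x) = tan(x)   ⇒   g'(x) = tan(x)^2 + 1
  lim(x→0) f'(x)/g'(x) = lim(x→0) (tan(x)^2 + 1)/(tan(x)^2 + 1)
  = 1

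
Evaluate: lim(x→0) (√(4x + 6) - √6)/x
This is a standard limit.

Factor or rationalize the expression:
  lim(x→0) (√(4x + 6) - √6)/x = sqrt(6)/3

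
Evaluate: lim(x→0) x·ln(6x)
This is a 0·∞ indeterminate form.

Rewrite 0·∞ as a quotient (0/0 or ∞/∞ form), then apply L'Hôpital's rule:
  lim(x→0) x·ln(6x) = 0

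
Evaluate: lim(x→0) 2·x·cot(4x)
This is a 0·∞ indeterminate form.

Rewrite 0·∞ as a quotient (0/0 or ∞/∞ form), then apply L'Hôpital's rule:
  lim(x→0) 2·x·cot(4x) = 1/2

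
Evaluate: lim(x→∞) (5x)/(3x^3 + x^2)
This is an ∞/∞ indeterminate form.

Apply L'Hôpital's rule: differentiate numerator and denominator separately.
  f(x) = 5·x   ⇒   f'(x) = 5
  g(x) = 3·x^3 + x^2   ⇒   g'(x) = 9·x^2 + 2·x
  lim(x→∞) f'(x)/g'(x) = lim(x→∞) (5)/(9·x^2 + 2·x)
  = 0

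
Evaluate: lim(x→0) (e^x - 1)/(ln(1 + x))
This is a 0/0 indeterminate form.

Apply L'Hôpital's rule: differentiate numerator and denominator separately.
  f(x) = e^(x) - 1   ⇒   f'(x) = e^(x)
  g(x) = ln(x + 1)   ⇒   g'(x) = 1/(x + 1)
  lim(x→0) f'(x)/g'(x) = lim(x→0) (e^(x))/(1/(x + 1))
  = 1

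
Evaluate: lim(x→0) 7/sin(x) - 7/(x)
This is an ∞-∞ indeterminate form.

Combine fractions or rationalize to convert ∞-∞ to 0/0 form:
  lim(x→0) 7/sin(x) - 7/(x) = 0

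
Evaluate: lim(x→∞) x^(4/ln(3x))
This is an exponential indeterminate form.

For exponential indeterminate forms, take the natural log:
  Let L = lim(x→∞) x^(4/ln(3x))
  Then ln(L) = lim(x→∞) [exponent × ln(base)]
  Evaluate using L'Hôpital or standard limits, then exponentiate.
  L = e^(4)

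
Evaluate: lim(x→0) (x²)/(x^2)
This is a 0/0 indeterminate form.

Apply L'Hôpital's rule: differentiate numerator and denominator separately.
  f(x) = x^2   ⇒   f'(x) = 2·x
  g(x) = x^2   ⇒   g'(x) = 2·x
  lim(x→0) f'(x)/g'(x) = lim(x→0) (2·x)/(2·x)
  = 1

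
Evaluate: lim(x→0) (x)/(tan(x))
This is a 0/0 indeterminate form.

Apply L'Hôpital's rule: differentiate numerator and denominator separately.
  f(x) = x   ⇒   f'(x) = 1
  g(x) = tan(x)   ⇒   g'(x) = tan(x)^2 + 1
  lim(x→0) f'(x)/g'(x) = lim(x→0) (1)/(tan(x)^2 + 1)
  = 1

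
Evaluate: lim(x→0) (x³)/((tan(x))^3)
This is a 0/0 indeterminate form.

Apply L'Hôpital's rule: differentiate numerator and denominator separately.
  f(x) = x^3   ⇒   f'(x) = 3·x^2
  g(x) = tan(x)^3   ⇒   g'(x) = (3·tan(x)^2 + 3)·tan(x)^2
  lim(x→0) f'(x)/g'(x) = lim(x→0) (3·x^2)/((3·tan(x)^2 + 3)·tan(x)^2)
  = 1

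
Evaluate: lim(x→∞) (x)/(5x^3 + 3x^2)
This is an ∞/∞ indeterminate form.

Apply L'Hôpital's rule: differentiate numerator and denominator separately.
  f(x) = x   ⇒   f'(x) = 1
  g(x) = 5·x^3 + 3·x^2   ⇒   g'(x) = 15·x^2 + 6·x
  lim(x→∞) f'(x)/g'(x) = lim(x→∞) (1)/(15·x^2 + 6·x)
  = 0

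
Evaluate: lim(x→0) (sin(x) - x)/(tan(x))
This is a 0/0 indeterminate form.

Apply L'Hôpital's rule: differentiate numerator and denominator separately.
  f(x) = -x + sin(x)   ⇒   f'(x) = cos(x) - 1
  g(x) = tan(x)   ⇒   g'(x) = tan(x)^2 + 1
  lim(x→0) f'(x)/g'(x) = lim(x→0) (cos(x) - 1)/(tan(x)^2 + 1)
  = 0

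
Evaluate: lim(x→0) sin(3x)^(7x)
This is an exponential indeterminate form.

For exponential indeterminate forms, take the natural log:
  Let L = lim(x→0) sin(3x)^(7x)
  Then ln(L) = lim(x→0) [exponent × ln(base)]
  Evaluate using L'Hôpital or standard limits, then exponentiate.
  L = 1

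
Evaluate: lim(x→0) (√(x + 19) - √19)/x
This is a standard limit.

Factor or rationalize the expression:
  lim(x→0) (√(x + 19) - √19)/x = sqrt(19)/38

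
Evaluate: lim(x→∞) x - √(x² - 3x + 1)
This is an ∞-∞ indeterminate form.

Combine fractions or rationalize to convert ∞-∞ to 0/0 form:
  lim(x→∞) x - √(x² - 3x + 1) = 3/2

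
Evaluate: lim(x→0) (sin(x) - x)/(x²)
This is a 0/0 indeterminate form.

Apply L'Hôpital's rule: differentiate numerator and denominator separately.
  f(x) = -x + sin(x)   ⇒   f'(x) = cos(x) - 1
  g(x) = x^2   ⇒   g'(x) = 2·x
  lim(x→0) f'(x)/g'(x) = lim(x→0) (cos(x) - 1)/(2·x)
  = 0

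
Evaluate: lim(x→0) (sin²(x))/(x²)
This is a 0/0 indeterminate form.

Apply L'Hôpital's rule: differentiate numerator and denominator separately.
  f(x) = sin(x)^2   ⇒   f'(x) = 2·sin(x)·cos(x)
  g(x) = x^2   ⇒   g'(x) = 2·x
  lim(x→0) f'(x)/g'(x) = lim(x→0) (2·sin(x)·cos(x))/(2·x)
  = 1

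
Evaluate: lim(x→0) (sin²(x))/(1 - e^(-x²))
This is a 0/0 indeterminate form.

Apply L'Hôpital's rule: differentiate numerator and denominator separately.
  f(x) = sin(x)^2   ⇒   f'(x) = 2·sin(x)·cos(x)
  g(x) = 1 - e^(-x^2)   ⇒   g'(x) = 2·x·e^(-x^2)
  lim(x→0) f'(x)/g'(x) = lim(x→0) (2·sin(x)·cos(x))/(2·x·e^(-x^2))
  = 1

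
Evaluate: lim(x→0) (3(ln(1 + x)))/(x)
This is a 0/0 indeterminate form.

Apply L'Hôpital's rule: differentiate numerator and denominator separately.
  f(x) = 3·ln(x + 1)   ⇒   f'(x) = 3/(x + 1)
  g(x) = x   ⇒   g'(x) = 1
  lim(x→0) f'(x)/g'(x) = lim(x→0) (3/(x + 1))/(1)
  = 3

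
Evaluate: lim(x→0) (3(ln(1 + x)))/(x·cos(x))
This is a 0/0 indeterminate form.

Apply L'Hôpital's rule: differentiate numerator and denominator separately.
  f(x) = 3·ln(x + 1)   ⇒   f'(x) = 3/(x + 1)
  g(x) = x·cos(x)   ⇒   g'(x) = -x·sin(x) + cos(x)
  lim(x→0) f'(x)/g'(x) = lim(x→0) (3/(x + 1))/(-x·sin(x) + cos(x))
  = 3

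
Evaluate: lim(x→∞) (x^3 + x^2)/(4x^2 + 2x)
This is an ∞/∞ indeterminate form.

Apply L'Hôpital's rule: differentiate numerator and denominator separately.
  f(x) = x^3 + x^2   ⇒   f'(x) = 3·x^2 + 2·x
  g(x) = 4·x^2 + 2·x   ⇒   g'(x) = 8·x + 2
  lim(x→∞) f'(x)/g'(x) = lim(x→∞) (3·x^2 + 2·x)/(8·x + 2)
  = ∞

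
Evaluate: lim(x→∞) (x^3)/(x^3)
This is an ∞/∞ indeterminate form.

Apply L'Hôpital's rule: differentiate numerator and denominator separately.
  f(x) = x^3   ⇒   f'(x) = 3·x^2
  g(x) = x^3   ⇒   g'(x) = 3·x^2
  lim(x→∞) f'(x)/g'(x) = lim(x→∞) (3·x^2)/(3·x^2)
  = 1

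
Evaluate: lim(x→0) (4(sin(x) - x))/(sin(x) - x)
This is a 0/0 indeterminate form.

Apply L'Hôpital's rule: differentiate numerator and denominator separately.
  f(x) = -4·x + 4·sin(x)   ⇒   f'(x) = 4·cos(x) - 4
  g(x) = -x + sin(x)   ⇒   g'(x) = cos(x) - 1
  lim(x→0) f'(x)/g'(x) = lim(x→0) (4·cos(x) - 4)/(cos(x) - 1)
  = 4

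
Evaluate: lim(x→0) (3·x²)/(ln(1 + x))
This is a 0/0 indeterminate form.

Apply L'Hôpital's rule: differentiate numerator and denominator separately.
  f(x) = 3·x^2   ⇒   f'(x) = 6·x
  g(x) = ln(x + 1)   ⇒   g'(x) = 1/(x + 1)
  lim(x→0) f'(x)/g'(x) = lim(x→0) (6·x)/(1/(x + 1))
  = 0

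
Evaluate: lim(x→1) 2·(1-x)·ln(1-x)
This is a 0·∞ indeterminate form.

Rewrite 0·∞ as a quotient (0/0 or ∞/∞ form), then apply L'Hôpital's rule:
  lim(x→1) 2·(1-x)·ln(1-x) = 0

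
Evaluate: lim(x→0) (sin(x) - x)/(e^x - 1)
This is a 0/0 indeterminate form.

Apply L'Hôpital's rule: differentiate numerator and denominator separately.
  f(x) = -x + sin(x)   ⇒   f'(x) = cos(x) - 1
  g(x) = e^(x) - 1   ⇒   g'(x) = e^(x)
  lim(x→0) f'(x)/g'(x) = lim(x→0) (cos(x) - 1)/(e^(x))
  = 0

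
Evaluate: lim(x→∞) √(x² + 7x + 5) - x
This is an ∞-∞ indeterminate form.

Combine fractions or rationalize to convert ∞-∞ to 0/0 form:
  lim(x→∞) √(x² + 7x + 5) - x = 7/2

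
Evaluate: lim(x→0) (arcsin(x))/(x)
This is a 0/0 indeterminate form.

Apply L'Hôpital's rule: differentiate numerator and denominator separately.
  f(x) = asin(x)   ⇒   f'(x) = 1/sqrt(1 - x^2)
  g(x) = x   ⇒   g'(x) = 1
  lim(x→0) f'(x)/g'(x) = lim(x→0) (1/sqrt(1 - x^2))/(1)
  = 1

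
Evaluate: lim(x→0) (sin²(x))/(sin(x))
This is a 0/0 indeterminate form.

Apply L'Hôpital's rule: differentiate numerator and denominator separately.
  f(x) = sin(x)^2   ⇒   f'(x) = 2·sin(x)·cos(x)
  g(x) = sin(x)   ⇒   g'(x) = cos(x)
  lim(x→0) f'(x)/g'(x) = lim(x→0) (2·sin(x)·cos(x))/(cos(x))
  = 0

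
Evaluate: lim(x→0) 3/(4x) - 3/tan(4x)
This is an ∞-∞ indeterminate form.

Combine fractions or rationalize to convert ∞-∞ to 0/0 form:
  lim(x→0) 3/(4x) - 3/tan(4x) = 0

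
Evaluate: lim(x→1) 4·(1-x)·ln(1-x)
This is a 0·∞ indeterminate form.

Rewrite 0·∞ as a quotient (0/0 or ∞/∞ form), then apply L'Hôpital's rule:
  lim(x→1) 4·(1-x)·ln(1-x) = 0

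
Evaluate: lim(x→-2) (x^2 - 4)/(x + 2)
This is a standard limit.

Factor or rationalize the expression:
  lim(x→-2) (x^2 - 4)/(x + 2) = -4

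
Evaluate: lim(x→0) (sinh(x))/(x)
This is a 0/0 indeterminate form.

Apply L'Hôpital's rule: differentiate numerator and denominator separately.
  f(x) = sinh(x)   ⇒   f'(x) = cosh(x)
  g(x) = x   ⇒   g'(x) = 1
  lim(x→0) f'(x)/g'(x) = lim(x→0) (cosh(x))/(1)
  = 1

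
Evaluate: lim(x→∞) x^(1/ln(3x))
This is an exponential indeterminate form.

For exponential indeterminate forms, take the natural log:
  Let L = lim(x→∞) x^(1/ln(3x))
  Then ln(L) = lim(x→∞) [exponent × ln(base)]
  Evaluate using L'Hôpital or standard limits, then exponentiate.
  L = e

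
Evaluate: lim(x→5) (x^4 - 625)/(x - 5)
This is a standard limit.

Factor or rationalize the expression:
  lim(x→5) (x^4 - 625)/(x - 5) = 500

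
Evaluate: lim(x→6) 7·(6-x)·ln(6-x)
This is a 0·∞ indeterminate form.

Rewrite 0·∞ as a quotient (0/0 or ∞/∞ form), then apply L'Hôpital's rule:
  lim(x→6) 7·(6-x)·ln(6-x) = 0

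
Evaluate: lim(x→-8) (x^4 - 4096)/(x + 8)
This is a standard limit.

Factor or rationalize the expression:
  lim(x→-8) (x^4 - 4096)/(x + 8) = -2048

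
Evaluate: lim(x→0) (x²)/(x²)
This is a 0/0 indeterminate form.

Apply L'Hôpital's rule: differentiate numerator and denominator separately.
  f(x) = x^2   ⇒   f'(x) = 2·x
  g(x) = x^2   ⇒   g'(x) = 2·x
  lim(x→0) f'(x)/g'(x) = lim(x→0) (2·x)/(2·x)
  = 1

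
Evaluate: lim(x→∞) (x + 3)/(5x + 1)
This is an ∞/∞ indeterminate form.

Apply L'Hôpital's rule: differentiate numerator and denominator separately.
  f(x) = x + 3   ⇒   f'(x) = 1
  g(x) = 5·x + 1   ⇒   g'(x) = 5
  lim(x→∞) f'(x)/g'(x) = lim(x→∞) (1)/(5)
  = 1/5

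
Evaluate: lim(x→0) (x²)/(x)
This is a 0/0 indeterminate form.

Apply L'Hôpital's rule: differentiate numerator and denominator separately.
  f(x) = x^2   ⇒   f'(x) = 2·x
  g(x) = x   ⇒   g'(x) = 1
  lim(x→0) f'(x)/g'(x) = lim(x→0) (2·x)/(1)
  = 0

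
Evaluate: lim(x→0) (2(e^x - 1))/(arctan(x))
This is a 0/0 indeterminate form.

Apply L'Hôpital's rule: differentiate numerator and denominator separately.
  f(x) = 2·e^(x) - 2   ⇒   f'(x) = 2·e^(x)
  g(x) = atan(x)   ⇒   g'(x) = 1/(x^2 + 1)
  lim(x→0) f'(x)/g'(x) = lim(x→0) (2·e^(x))/(1/(x^2 + 1))
  = 2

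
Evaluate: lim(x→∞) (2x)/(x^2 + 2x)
This is an ∞/∞ indeterminate form.

Apply L'Hôpital's rule: differentiate numerator and denominator separately.
  f(x) = 2·x   ⇒   f'(x) = 2
  g(x) = x^2 + 2·x   ⇒   g'(x) = 2·x + 2
  lim(x→∞) f'(x)/g'(x) = lim(x→∞) (2)/(2·x + 2)
  = 0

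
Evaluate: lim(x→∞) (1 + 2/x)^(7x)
This is an exponential indeterminate form.

For exponential indeterminate forms, take the natural log:
  Let L = lim(x→∞) (1 + 2/x)^(7x)
  Then ln(L) = lim(x→∞) [exponent × ln(base)]
  Evaluate using L'Hôpital or standard limits, then exponentiate.
  L = e^(14)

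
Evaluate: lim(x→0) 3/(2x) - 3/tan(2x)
This is an ∞-∞ indeterminate form.

Combine fractions or rationalize to convert ∞-∞ to 0/0 form:
  lim(x→0) 3/(2x) - 3/tan(2x) = 0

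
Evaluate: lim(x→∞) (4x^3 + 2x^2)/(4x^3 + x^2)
This is an ∞/∞ indeterminate form.

Apply L'Hôpital's rule: differentiate numerator and denominator separately.
  f(x) = 4·x^3 + 2·x^2   ⇒   f'(x) = 12·x^2 + 4·x
  g(x) = 4·x^3 + x^2   ⇒   g'(x) = 12·x^2 + 2·x
  lim(x→∞) f'(x)/g'(x) = lim(x→∞) (12·x^2 + 4·x)/(12·x^2 + 2·x)
  = 1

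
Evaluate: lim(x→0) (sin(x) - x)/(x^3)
This is a 0/0 indeterminate form.

Apply L'Hôpital's rule: differentiate numerator and denominator separately.
  f(x) = -x + sin(x)   ⇒   f'(x) = cos(x) - 1
  g(x) = x^3   ⇒   g'(x) = 3·x^2
  lim(x→0) f'(x)/g'(x) = lim(x→0) (cos(x) - 1)/(3·x^2)
  = -1/6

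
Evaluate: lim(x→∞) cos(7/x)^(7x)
This is an exponential indeterminate form.

For exponential indeterminate forms, take the natural log:
  Let L = lim(x→∞) cos(7/x)^(7x)
  Then ln(L) = lim(x→∞) [exponent × ln(base)]
  Evaluate using L'Hôpital or standard limits, then exponentiate.
  L = 1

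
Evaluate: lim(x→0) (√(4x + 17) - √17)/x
This is a standard limit.

Factor or rationalize the expression:
  lim(x→0) (√(4x + 17) - √17)/x = 2·sqrt(17)/17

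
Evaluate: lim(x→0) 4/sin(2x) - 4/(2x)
This is an ∞-∞ indeterminate form.

Combine fractions or rationalize to convert ∞-∞ to 0/0 form:
  lim(x→0) 4/sin(2x) - 4/(2x) = 0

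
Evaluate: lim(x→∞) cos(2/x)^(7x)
This is an exponential indeterminate form.

For exponential indeterminate forms, take the natural log:
  Let L = lim(x→∞) cos(2/x)^(7x)
  Then ln(L) = lim(x→∞) [exponent × ln(base)]
  Evaluate using L'Hôpital or standard limits, then exponentiate.
  L = 1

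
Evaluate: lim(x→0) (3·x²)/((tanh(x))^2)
This is a 0/0 indeterminate form.

Apply L'Hôpital's rule: differentiate numerator and denominator separately.
  f(x) = 3·x^2   ⇒   f'(x) = 6·x
  g(x) = tanh(x)^2   ⇒   g'(x) = (2 - 2·tanh(x)^2)·tanh(x)
  lim(x→0) f'(x)/g'(x) = lim(x→0) (6·x)/((2 - 2·tanh(x)^2)·tanh(x))
  = 3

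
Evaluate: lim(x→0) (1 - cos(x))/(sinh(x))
This is a 0/0 indeterminate form.

Apply L'Hôpital's rule: differentiate numerator and denominator separately.
  f(x) = 1 - cos(x)   ⇒   f'(x) = sin(x)
  g(x) = sinh(x)   ⇒   g'(x) = cosh(x)
  lim(x→0) f'(x)/g'(x) = lim(x→0) (sin(x))/(cosh(x))
  = 0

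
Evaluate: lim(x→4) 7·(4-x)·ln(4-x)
This is a 0·∞ indeterminate form.

Rewrite 0·∞ as a quotient (0/0 or ∞/∞ form), then apply L'Hôpital's rule:
  lim(x→4) 7·(4-x)·ln(4-x) = 0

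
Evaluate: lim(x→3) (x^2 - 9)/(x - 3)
This is a standard limit.

Factor or rationalize the expression:
  lim(x→3) (x^2 - 9)/(x - 3) = 6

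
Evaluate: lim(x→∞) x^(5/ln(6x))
This is an exponential indeterminate form.

For exponential indeterminate forms, take the natural log:
  Let L = lim(x→∞) x^(5/ln(6x))
  Then ln(L) = lim(x→∞) [exponent × ln(base)]
  Evaluate using L'Hôpital or standard limits, then exponentiate.
  L = e^(5)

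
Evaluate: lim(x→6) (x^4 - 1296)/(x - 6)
This is a standard limit.

Factor or rationalize the expression:
  lim(x→6) (x^4 - 1296)/(x - 6) = 864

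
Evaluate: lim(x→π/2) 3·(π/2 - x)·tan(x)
This is a 0·∞ indeterminate form.

Rewrite 0·∞ as a quotient (0/0 or ∞/∞ form), then apply L'Hôpital's rule:
  lim(x→π/2) 3·(π/2 - x)·tan(x) = 3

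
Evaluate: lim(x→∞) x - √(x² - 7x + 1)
This is an ∞-∞ indeterminate form.

Combine fractions or rationalize to convert ∞-∞ to 0/0 form:
  lim(x→∞) x - √(x² - 7x + 1) = 7/2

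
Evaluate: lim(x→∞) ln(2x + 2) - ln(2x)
This is an ∞-∞ indeterminate form.

Combine fractions or rationalize to convert ∞-∞ to 0/0 form:
  lim(x→∞) ln(2x + 2) - ln(2x) = 0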